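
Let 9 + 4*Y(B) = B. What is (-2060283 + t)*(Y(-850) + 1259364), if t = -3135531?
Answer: -13084610602479/2 ≈ -6.5423e+12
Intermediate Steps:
Y(B) = -9/4 + B/4
(-2060283 + t)*(Y(-850) + 1259364) = (-2060283 - 3135531)*((-9/4 + (¼)*(-850)) + 1259364) = -5195814*((-9/4 - 425/2) + 1259364) = -5195814*(-859/4 + 1259364) = -5195814*5036597/4 = -13084610602479/2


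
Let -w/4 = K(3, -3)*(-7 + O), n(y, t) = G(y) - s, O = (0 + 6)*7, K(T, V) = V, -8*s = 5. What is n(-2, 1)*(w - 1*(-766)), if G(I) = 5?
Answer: 26685/4 ≈ 6671.3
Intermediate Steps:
s = -5/8 (s = -⅛*5 = -5/8 ≈ -0.62500)
O = 42 (O = 6*7 = 42)
n(y, t) = 45/8 (n(y, t) = 5 - 1*(-5/8) = 5 + 5/8 = 45/8)
w = 420 (w = -(-12)*(-7 + 42) = -(-12)*35 = -4*(-105) = 420)
n(-2, 1)*(w - 1*(-766)) = 45*(420 - 1*(-766))/8 = 45*(420 + 766)/8 = (45/8)*1186 = 26685/4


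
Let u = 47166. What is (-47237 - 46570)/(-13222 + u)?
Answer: -93807/33944 ≈ -2.7636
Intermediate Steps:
(-47237 - 46570)/(-13222 + u) = (-47237 - 46570)/(-13222 + 47166) = -93807/33944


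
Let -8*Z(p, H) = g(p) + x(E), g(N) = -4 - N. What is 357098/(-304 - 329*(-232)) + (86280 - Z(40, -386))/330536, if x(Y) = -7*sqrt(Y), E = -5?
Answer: 31148169279/6282167216 - 7*I*sqrt(5)/2644288 ≈ 4.9582 - 5.9194e-6*I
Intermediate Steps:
Z(p, H) = 1/2 + p/8 + 7*I*sqrt(5)/8 (Z(p, H) = -((-4 - p) - 7*I*sqrt(5))/8 = -(-4 - p - 7*I*sqrt(5))/8 = 1/2 + p/8 + 7*I*sqrt(5)/8)
357098/(-304 - 329*(-232)) + (86280 - Z(40, -386))/330536 = 357098/(-304 - 329*(-232)) + (86280 - (1/2 + (1/8)*40 + 7*I*sqrt(5)/8))/330536 = 357098/(-304 + 76328) + (86280 - (1/2 + 5 + 7*I*sqrt(5)/8))*(1/330536) = 357098/76024 + (86280 - (11/2 + 7*I*sqrt(5)/8))*(1/330536) = 357098*(1/76024) + (86280 + (-11/2 - 7*I*sqrt(5)/8))*(1/330536) = 178549/38012 + (172549/2 - 7*I*sqrt(5)/8)*(1/330536) = 178549/38012 + (172549/661072 - 7*I*sqrt(5)/2644288) = 31148169279/6282167216 - 7*I*sqrt(5)/2644288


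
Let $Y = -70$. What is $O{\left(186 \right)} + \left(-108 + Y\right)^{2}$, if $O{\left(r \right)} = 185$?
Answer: $31869$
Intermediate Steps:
$O{\left(186 \right)} + \left(-108 + Y\right)^{2} = 185 + \left(-108 - 70\right)^{2} = 185 + \left(-178\right)^{2} = 185 + 31684 = 31869$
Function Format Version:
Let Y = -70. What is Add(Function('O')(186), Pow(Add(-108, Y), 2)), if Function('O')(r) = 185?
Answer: 31869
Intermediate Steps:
Add(Function('O')(186), Pow(Add(-108, Y), 2)) = Add(185, Pow(Add(-108, -70), 2)) = Add(185, Pow(-178, 2)) = Add(185, 31684) = 31869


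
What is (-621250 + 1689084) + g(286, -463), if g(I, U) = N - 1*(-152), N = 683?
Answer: 1068669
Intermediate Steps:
g(I, U) = 835 (g(I, U) = 683 - 1*(-152) = 683 + 152 = 835)
(-621250 + 1689084) + g(286, -463) = (-621250 + 1689084) + 835 = 1067834 + 835 = 1068669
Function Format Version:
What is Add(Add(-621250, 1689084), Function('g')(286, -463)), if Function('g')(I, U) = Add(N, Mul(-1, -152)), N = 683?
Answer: 1068669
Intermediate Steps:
Function('g')(I, U) = 835 (Function('g')(I, U) = Add(683, Mul(-1, -152)) = Add(683, 152) = 835)
Add(Add(-621250, 1689084), Function('g')(286, -463)) = Add(Add(-621250, 1689084), 835) = Add(1067834, 835) = 1068669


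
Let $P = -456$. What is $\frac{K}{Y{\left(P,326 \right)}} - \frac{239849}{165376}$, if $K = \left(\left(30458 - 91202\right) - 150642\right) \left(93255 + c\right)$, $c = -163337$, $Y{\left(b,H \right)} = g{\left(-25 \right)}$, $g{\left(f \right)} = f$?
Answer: $- \frac{2449938555549377}{4134400} \approx -5.9257 \cdot 10^{8}$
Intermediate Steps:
$Y{\left(b,H \right)} = -25$
$K = 14814353652$ ($K = \left(\left(30458 - 91202\right) - 150642\right) \left(93255 - 163337\right) = \left(\left(30458 - 91202\right) - 150642\right) \left(-70082\right) = \left(-60744 - 150642\right) \left(-70082\right) = \left(-211386\right) \left(-70082\right) = 14814353652$)
$\frac{K}{Y{\left(P,326 \right)}} - \frac{239849}{165376} = \frac{14814353652}{-25} - \frac{239849}{165376} = 14814353652 \left(- \frac{1}{25}\right) - \frac{239849}{165376} = - \frac{14814353652}{25} - \frac{239849}{165376} = - \frac{2449938555549377}{4134400}$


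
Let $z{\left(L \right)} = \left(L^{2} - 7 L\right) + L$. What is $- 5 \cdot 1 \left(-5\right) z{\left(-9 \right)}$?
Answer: $3375$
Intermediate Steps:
$z{\left(L \right)} = L^{2} - 6 L$
$- 5 \cdot 1 \left(-5\right) z{\left(-9 \right)} = - 5 \cdot 1 \left(-5\right) \left(- 9 \left(-6 - 9\right)\right) = \left(-5\right) \left(-5\right) \left(\left(-9\right) \left(-15\right)\right) = 25 \cdot 135 = 3375$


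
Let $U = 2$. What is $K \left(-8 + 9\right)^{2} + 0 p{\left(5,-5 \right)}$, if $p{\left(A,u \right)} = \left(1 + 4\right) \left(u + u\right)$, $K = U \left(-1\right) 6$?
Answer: $-12$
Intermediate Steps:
$K = -12$ ($K = 2 \left(-1\right) 6 = \left(-2\right) 6 = -12$)
$p{\left(A,u \right)} = 10 u$ ($p{\left(A,u \right)} = 5 \cdot 2 u = 10 u$)
$K \left(-8 + 9\right)^{2} + 0 p{\left(5,-5 \right)} = - 12 \left(-8 + 9\right)^{2} + 0 \cdot 10 \left(-5\right) = - 12 \cdot 1^{2} + 0 \left(-50\right) = \left(-12\right) 1 + 0 = -12 + 0 = -12$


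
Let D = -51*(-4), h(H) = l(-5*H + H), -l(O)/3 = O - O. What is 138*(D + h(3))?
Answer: 28152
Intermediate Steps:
l(O) = 0 (l(O) = -3*(O - O) = -3*0 = 0)
h(H) = 0
D = 204
138*(D + h(3)) = 138*(204 + 0) = 138*204 = 28152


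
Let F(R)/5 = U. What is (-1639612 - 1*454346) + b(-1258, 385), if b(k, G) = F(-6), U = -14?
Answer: -2094028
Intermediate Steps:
F(R) = -70 (F(R) = 5*(-14) = -70)
b(k, G) = -70
(-1639612 - 1*454346) + b(-1258, 385) = (-1639612 - 1*454346) - 70 = (-1639612 - 454346) - 70 = -2093958 - 70 = -2094028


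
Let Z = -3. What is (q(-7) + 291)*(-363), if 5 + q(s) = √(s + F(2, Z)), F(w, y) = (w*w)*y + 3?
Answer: -103818 - 1452*I ≈ -1.0382e+5 - 1452.0*I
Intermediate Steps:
F(w, y) = 3 + y*w² (F(w, y) = w²*y + 3 = y*w² + 3 = 3 + y*w²)
q(s) = -5 + √(-9 + s) (q(s) = -5 + √(s + (3 - 3*2²)) = -5 + √(s + (3 - 3*4)) = -5 + √(s + (3 - 12)) = -5 + √(s - 9) = -5 + √(-9 + s))
(q(-7) + 291)*(-363) = ((-5 + √(-9 - 7)) + 291)*(-363) = ((-5 + √(-16)) + 291)*(-363) = ((-5 + 4*I) + 291)*(-363) = (286 + 4*I)*(-363) = -103818 - 1452*I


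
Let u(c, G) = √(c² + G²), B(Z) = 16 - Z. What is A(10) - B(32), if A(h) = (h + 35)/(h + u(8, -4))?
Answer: 77/2 - 9*√5 ≈ 18.375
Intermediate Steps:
u(c, G) = √(G² + c²)
A(h) = (35 + h)/(h + 4*√5) (A(h) = (h + 35)/(h + √((-4)² + 8²)) = (35 + h)/(h + √(16 + 64)) = (35 + h)/(h + √80) = (35 + h)/(h + 4*√5))
A(10) - B(32) = (35 + 10)/(10 + 4*√5) - (16 - 1*32) = 45/(10 + 4*√5) - (16 - 32) = 45/(10 + 4*√5) - 1*(-16) = 45/(10 + 4*√5) + 16 = 16 + 45/(10 + 4*√5)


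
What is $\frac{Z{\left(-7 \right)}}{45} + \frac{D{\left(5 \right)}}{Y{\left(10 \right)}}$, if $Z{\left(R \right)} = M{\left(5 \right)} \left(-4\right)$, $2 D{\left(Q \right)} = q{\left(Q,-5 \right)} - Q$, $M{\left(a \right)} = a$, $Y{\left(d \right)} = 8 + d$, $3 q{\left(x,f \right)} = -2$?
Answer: $- \frac{65}{108} \approx -0.60185$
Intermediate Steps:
$q{\left(x,f \right)} = - \frac{2}{3}$ ($q{\left(x,f \right)} = \frac{1}{3} \left(-2\right) = - \frac{2}{3}$)
$D{\left(Q \right)} = - \frac{1}{3} - \frac{Q}{2}$ ($D{\left(Q \right)} = \frac{- \frac{2}{3} - Q}{2} = - \frac{1}{3} - \frac{Q}{2}$)
$Z{\left(R \right)} = -20$ ($Z{\left(R \right)} = 5 \left(-4\right) = -20$)
$\frac{Z{\left(-7 \right)}}{45} + \frac{D{\left(5 \right)}}{Y{\left(10 \right)}} = - \frac{20}{45} + \frac{- \frac{1}{3} - \frac{5}{2}}{8 + 10} = \left(-20\right) \frac{1}{45} + \frac{- \frac{1}{3} - \frac{5}{2}}{18} = - \frac{4}{9} - \frac{17}{108} = - \frac{65}{108}$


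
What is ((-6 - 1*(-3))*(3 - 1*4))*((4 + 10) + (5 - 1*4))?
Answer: 45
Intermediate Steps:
((-6 - 1*(-3))*(3 - 1*4))*((4 + 10) + (5 - 1*4)) = ((-6 + 3)*(3 - 4))*(14 + (5 - 4)) = (-3*(-1))*(14 + 1) = 3*15 = 45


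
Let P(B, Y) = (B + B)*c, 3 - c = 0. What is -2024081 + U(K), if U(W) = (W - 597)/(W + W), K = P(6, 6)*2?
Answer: -97156063/48 ≈ -2.0241e+6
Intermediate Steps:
c = 3 (c = 3 - 1*0 = 3 + 0 = 3)
P(B, Y) = 6*B (P(B, Y) = (B + B)*3 = (2*B)*3 = 6*B)
K = 72 (K = (6*6)*2 = 36*2 = 72)
U(W) = (-597 + W)/(2*W) (U(W) = (-597 + W)/((2*W)) = (-597 + W)*(1/(2*W)) = (-597 + W)/(2*W))
-2024081 + U(K) = -2024081 + (1/2)*(-597 + 72)/72 = -2024081 + (1/2)*(1/72)*(-525) = -2024081 - 175/48 = -97156063/48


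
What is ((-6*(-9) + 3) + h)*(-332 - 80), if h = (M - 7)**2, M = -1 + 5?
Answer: -27192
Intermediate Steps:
M = 4
h = 9 (h = (4 - 7)**2 = (-3)**2 = 9)
((-6*(-9) + 3) + h)*(-332 - 80) = ((-6*(-9) + 3) + 9)*(-332 - 80) = ((54 + 3) + 9)*(-412) = (57 + 9)*(-412) = 66*(-412) = -27192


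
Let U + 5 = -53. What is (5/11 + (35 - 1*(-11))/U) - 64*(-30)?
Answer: 612372/319 ≈ 1919.7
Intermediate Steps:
U = -58 (U = -5 - 53 = -58)
(5/11 + (35 - 1*(-11))/U) - 64*(-30) = (5/11 + (35 - 1*(-11))/(-58)) - 64*(-30) = (5*(1/11) + (35 + 11)*(-1/58)) + 1920 = (5/11 + 46*(-1/58)) + 1920 = (5/11 - 23/29) + 1920 = -108/319 + 1920 = 612372/319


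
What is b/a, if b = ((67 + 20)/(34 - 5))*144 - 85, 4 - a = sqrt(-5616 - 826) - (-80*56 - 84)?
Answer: -791160/10400021 + 347*I*sqrt(6442)/20800042 ≈ -0.076073 + 0.001339*I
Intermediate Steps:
a = -4560 - I*sqrt(6442) (a = 4 - (sqrt(-5616 - 826) - (-80*56 - 84)) = 4 - (sqrt(-6442) - (-4480 - 84)) = 4 - (I*sqrt(6442) - 1*(-4564)) = 4 - (I*sqrt(6442) + 4564) = 4 - (4564 + I*sqrt(6442)) = 4 + (-4564 - I*sqrt(6442)) = -4560 - I*sqrt(6442) ≈ -4560.0 - 80.262*I)
b = 347 (b = (87/29)*144 - 85 = (87*(1/29))*144 - 85 = 3*144 - 85 = 432 - 85 = 347)
b/a = 347/(-4560 - I*sqrt(6442))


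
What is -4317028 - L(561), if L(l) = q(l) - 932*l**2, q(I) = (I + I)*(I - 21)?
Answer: 288397064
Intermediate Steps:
q(I) = 2*I*(-21 + I) (q(I) = (2*I)*(-21 + I) = 2*I*(-21 + I))
L(l) = -932*l**2 + 2*l*(-21 + l) (L(l) = 2*l*(-21 + l) - 932*l**2 = -932*l**2 + 2*l*(-21 + l))
-4317028 - L(561) = -4317028 - 6*561*(-7 - 155*561) = -4317028 - 6*561*(-7 - 86955) = -4317028 - 6*561*(-86962) = -4317028 - 1*(-292714092) = -4317028 + 292714092 = 288397064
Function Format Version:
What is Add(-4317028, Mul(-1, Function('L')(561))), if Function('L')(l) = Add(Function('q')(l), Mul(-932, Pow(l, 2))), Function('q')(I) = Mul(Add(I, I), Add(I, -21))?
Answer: 288397064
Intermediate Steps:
Function('q')(I) = Mul(2, I, Add(-21, I)) (Function('q')(I) = Mul(Mul(2, I), Add(-21, I)) = Mul(2, I, Add(-21, I)))
Function('L')(l) = Add(Mul(-932, Pow(l, 2)), Mul(2, l, Add(-21, l))) (Function('L')(l) = Add(Mul(2, l, Add(-21, l)), Mul(-932, Pow(l, 2))) = Add(Mul(-932, Pow(l, 2)), Mul(2, l, Add(-21, l))))
Add(-4317028, Mul(-1, Function('L')(561))) = Add(-4317028, Mul(-1, Mul(6, 561, Add(-7, Mul(-155, 561))))) = Add(-4317028, Mul(-1, Mul(6, 561, Add(-7, -86955)))) = Add(-4317028, Mul(-1, Mul(6, 561, -86962))) = Add(-4317028, Mul(-1, -292714092)) = Add(-4317028, 292714092) = 288397064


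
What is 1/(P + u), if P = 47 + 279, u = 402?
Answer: 1/728 ≈ 0.0013736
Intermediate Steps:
P = 326
1/(P + u) = 1/(326 + 402) = 1/728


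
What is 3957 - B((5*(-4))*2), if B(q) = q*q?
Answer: 2357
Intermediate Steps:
B(q) = q²
3957 - B((5*(-4))*2) = 3957 - ((5*(-4))*2)² = 3957 - (-20*2)² = 3957 - 1*(-40)² = 3957 - 1*1600 = 3957 - 1600 = 2357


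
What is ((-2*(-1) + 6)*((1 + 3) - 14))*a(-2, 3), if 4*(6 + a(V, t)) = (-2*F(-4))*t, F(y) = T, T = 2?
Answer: 720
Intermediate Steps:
F(y) = 2
a(V, t) = -6 - t (a(V, t) = -6 + ((-2*2)*t)/4 = -6 + (-4*t)/4 = -6 - t)
((-2*(-1) + 6)*((1 + 3) - 14))*a(-2, 3) = ((-2*(-1) + 6)*((1 + 3) - 14))*(-6 - 1*3) = ((2 + 6)*(4 - 14))*(-6 - 3) = (8*(-10))*(-9) = -80*(-9) = 720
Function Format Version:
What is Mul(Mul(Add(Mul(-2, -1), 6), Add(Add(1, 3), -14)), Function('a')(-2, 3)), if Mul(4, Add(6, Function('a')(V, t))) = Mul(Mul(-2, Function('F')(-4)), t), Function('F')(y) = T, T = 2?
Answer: 720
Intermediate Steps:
Function('F')(y) = 2
Function('a')(V, t) = Add(-6, Mul(-1, t)) (Function('a')(V, t) = Add(-6, Mul(Rational(1, 4), Mul(Mul(-2, 2), t))) = Add(-6, Mul(Rational(1, 4), Mul(-4, t))) = Add(-6, Mul(-1, t)))
Mul(Mul(Add(Mul(-2, -1), 6), Add(Add(1, 3), -14)), Function('a')(-2, 3)) = Mul(Mul(Add(Mul(-2, -1), 6), Add(Add(1, 3), -14)), Add(-6, Mul(-1, 3))) = Mul(Mul(Add(2, 6), Add(4, -14)), Add(-6, -3)) = Mul(Mul(8, -10), -9) = Mul(-80, -9) = 720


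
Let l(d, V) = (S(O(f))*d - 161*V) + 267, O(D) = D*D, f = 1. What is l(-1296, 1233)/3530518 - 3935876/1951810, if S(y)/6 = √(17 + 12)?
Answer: -510093556751/246103583485 - 3888*√29/1765259 ≈ -2.0845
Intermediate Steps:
O(D) = D²
S(y) = 6*√29 (S(y) = 6*√(17 + 12) = 6*√29)
l(d, V) = 267 - 161*V + 6*d*√29 (l(d, V) = ((6*√29)*d - 161*V) + 267 = (6*d*√29 - 161*V) + 267 = (-161*V + 6*d*√29) + 267 = 267 - 161*V + 6*d*√29)
l(-1296, 1233)/3530518 - 3935876/1951810 = (267 - 161*1233 + 6*(-1296)*√29)/3530518 - 3935876/1951810 = (267 - 198513 - 7776*√29)*(1/3530518) - 3935876*1/1951810 = (-198246 - 7776*√29)*(1/3530518) - 281134/139415 = (-99123/1765259 - 3888*√29/1765259) - 281134/139415 = -510093556751/246103583485 - 3888*√29/1765259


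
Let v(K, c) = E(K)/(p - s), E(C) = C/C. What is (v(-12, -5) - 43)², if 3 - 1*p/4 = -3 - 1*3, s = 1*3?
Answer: 2010724/1089 ≈ 1846.4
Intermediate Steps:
s = 3
E(C) = 1
p = 36 (p = 12 - 4*(-3 - 1*3) = 12 - 4*(-3 - 3) = 12 - 4*(-6) = 12 + 24 = 36)
v(K, c) = 1/33 (v(K, c) = 1/(36 - 1*3) = 1/(36 - 3) = 1/33)
(v(-12, -5) - 43)² = (1/33 - 43)² = (-1418/33)² = 2010724/1089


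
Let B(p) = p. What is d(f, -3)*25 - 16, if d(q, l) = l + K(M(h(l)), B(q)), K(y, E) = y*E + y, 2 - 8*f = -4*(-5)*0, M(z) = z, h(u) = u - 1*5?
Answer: -341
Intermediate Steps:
h(u) = -5 + u (h(u) = u - 5 = -5 + u)
f = ¼ (f = ¼ - (-4*(-5))*0/8 = ¼ - 5*0/2 = ¼ - ⅛*0 = ¼ + 0 = ¼ ≈ 0.25000)
K(y, E) = y + E*y (K(y, E) = E*y + y = y + E*y)
d(q, l) = l + (1 + q)*(-5 + l) (d(q, l) = l + (-5 + l)*(1 + q) = l + (1 + q)*(-5 + l))
d(f, -3)*25 - 16 = (-3 + (1 + ¼)*(-5 - 3))*25 - 16 = (-3 + (5/4)*(-8))*25 - 16 = (-3 - 10)*25 - 16 = -13*25 - 16 = -325 - 16 = -341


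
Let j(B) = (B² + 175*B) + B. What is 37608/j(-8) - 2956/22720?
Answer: -1117743/39760 ≈ -28.112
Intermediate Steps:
j(B) = B² + 176*B
37608/j(-8) - 2956/22720 = 37608/((-8*(176 - 8))) - 2956/22720 = 37608/((-8*168)) - 2956*1/22720 = 37608/(-1344) - 739/5680 = 37608*(-1/1344) - 739/5680 = -1567/56 - 739/5680 = -1117743/39760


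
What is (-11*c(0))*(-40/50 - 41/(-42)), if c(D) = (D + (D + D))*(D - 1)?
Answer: 0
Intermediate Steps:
c(D) = 3*D*(-1 + D) (c(D) = (D + 2*D)*(-1 + D) = (3*D)*(-1 + D) = 3*D*(-1 + D))
(-11*c(0))*(-40/50 - 41/(-42)) = (-33*0*(-1 + 0))*(-40/50 - 41/(-42)) = (-33*0*(-1))*(-40*1/50 - 41*(-1/42)) = (-11*0)*(-⅘ + 41/42) = 0*(37/210) = 0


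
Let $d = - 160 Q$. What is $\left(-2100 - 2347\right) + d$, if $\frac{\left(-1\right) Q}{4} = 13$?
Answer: $3873$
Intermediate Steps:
$Q = -52$ ($Q = \left(-4\right) 13 = -52$)
$d = 8320$ ($d = \left(-160\right) \left(-52\right) = 8320$)
$\left(-2100 - 2347\right) + d = \left(-2100 - 2347\right) + 8320 = -4447 + 8320 = 3873$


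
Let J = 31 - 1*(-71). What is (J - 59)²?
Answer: 1849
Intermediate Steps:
J = 102 (J = 31 + 71 = 102)
(J - 59)² = (102 - 59)² = 43² = 1849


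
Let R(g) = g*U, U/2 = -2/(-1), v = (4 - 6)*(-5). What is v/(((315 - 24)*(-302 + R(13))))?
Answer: -1/7275 ≈ -0.00013746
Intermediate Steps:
v = 10 (v = -2*(-5) = 10)
U = 4 (U = 2*(-2/(-1)) = 2*(-2*(-1)) = 2*2 = 4)
R(g) = 4*g (R(g) = g*4 = 4*g)
v/(((315 - 24)*(-302 + R(13)))) = 10/(((315 - 24)*(-302 + 4*13))) = 10/((291*(-302 + 52))) = 10/((291*(-250))) = 10/(-72750) = 10*(-1/72750) = -1/7275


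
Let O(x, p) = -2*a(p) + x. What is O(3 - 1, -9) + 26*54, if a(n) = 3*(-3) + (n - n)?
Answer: 1424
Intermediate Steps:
a(n) = -9 (a(n) = -9 + 0 = -9)
O(x, p) = 18 + x (O(x, p) = -2*(-9) + x = 18 + x)
O(3 - 1, -9) + 26*54 = (18 + (3 - 1)) + 26*54 = (18 + 2) + 1404 = 20 + 1404 = 1424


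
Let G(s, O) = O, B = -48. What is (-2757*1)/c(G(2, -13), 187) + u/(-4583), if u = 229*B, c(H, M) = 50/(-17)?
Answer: 215350227/229150 ≈ 939.78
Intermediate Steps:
c(H, M) = -50/17 (c(H, M) = 50*(-1/17) = -50/17)
u = -10992 (u = 229*(-48) = -10992)
(-2757*1)/c(G(2, -13), 187) + u/(-4583) = (-2757*1)/(-50/17) - 10992/(-4583) = -2757*(-17/50) - 10992*(-1/4583) = 46869/50 + 10992/4583 = 215350227/229150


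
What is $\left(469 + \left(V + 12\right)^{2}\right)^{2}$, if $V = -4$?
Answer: $284089$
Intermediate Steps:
$\left(469 + \left(V + 12\right)^{2}\right)^{2} = \left(469 + \left(-4 + 12\right)^{2}\right)^{2} = \left(469 + 8^{2}\right)^{2} = \left(469 + 64\right)^{2} = 533^{2} = 284089$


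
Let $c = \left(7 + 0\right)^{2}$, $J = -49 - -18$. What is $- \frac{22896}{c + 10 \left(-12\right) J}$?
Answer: $- \frac{22896}{3769} \approx -6.0748$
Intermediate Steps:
$J = -31$ ($J = -49 + 18 = -31$)
$c = 49$ ($c = 7^{2} = 49$)
$- \frac{22896}{c + 10 \left(-12\right) J} = - \frac{22896}{49 + 10 \left(-12\right) \left(-31\right)} = - \frac{22896}{49 - -3720} = - \frac{22896}{49 + 3720} = - \frac{22896}{3769}$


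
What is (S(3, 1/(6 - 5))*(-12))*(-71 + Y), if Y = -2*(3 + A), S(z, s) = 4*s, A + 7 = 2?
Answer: 3216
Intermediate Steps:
A = -5 (A = -7 + 2 = -5)
Y = 4 (Y = -2*(3 - 5) = -2*(-2) = 4)
(S(3, 1/(6 - 5))*(-12))*(-71 + Y) = ((4/(6 - 5))*(-12))*(-71 + 4) = ((4/1)*(-12))*(-67) = ((4*1)*(-12))*(-67) = (4*(-12))*(-67) = -48*(-67) = 3216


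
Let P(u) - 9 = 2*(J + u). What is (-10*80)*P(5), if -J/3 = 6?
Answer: 13600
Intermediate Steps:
J = -18 (J = -3*6 = -18)
P(u) = -27 + 2*u (P(u) = 9 + 2*(-18 + u) = 9 + (-36 + 2*u) = -27 + 2*u)
(-10*80)*P(5) = (-10*80)*(-27 + 2*5) = -800*(-27 + 10) = -800*(-17) = 13600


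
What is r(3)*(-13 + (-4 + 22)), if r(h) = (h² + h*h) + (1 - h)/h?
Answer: 260/3 ≈ 86.667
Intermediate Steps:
r(h) = 2*h² + (1 - h)/h (r(h) = (h² + h²) + (1 - h)/h = 2*h² + (1 - h)/h)
r(3)*(-13 + (-4 + 22)) = ((1 - 1*3 + 2*3³)/3)*(-13 + (-4 + 22)) = ((1 - 3 + 2*27)/3)*(-13 + 18) = ((1 - 3 + 54)/3)*5 = ((⅓)*52)*5 = (52/3)*5 = 260/3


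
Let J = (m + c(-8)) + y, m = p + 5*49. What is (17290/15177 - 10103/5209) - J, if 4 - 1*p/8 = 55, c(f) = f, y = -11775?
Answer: 944351568757/79056993 ≈ 11945.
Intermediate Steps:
p = -408 (p = 32 - 8*55 = 32 - 440 = -408)
m = -163 (m = -408 + 5*49 = -408 + 245 = -163)
J = -11946 (J = (-163 - 8) - 11775 = -171 - 11775 = -11946)
(17290/15177 - 10103/5209) - J = (17290/15177 - 10103/5209) - 1*(-11946) = (17290*(1/15177) - 10103*1/5209) + 11946 = (17290/15177 - 10103/5209) + 11946 = -63269621/79056993 + 11946 = 944351568757/79056993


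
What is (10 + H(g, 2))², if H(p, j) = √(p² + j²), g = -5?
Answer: (10 + √29)² ≈ 236.70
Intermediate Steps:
H(p, j) = √(j² + p²)
(10 + H(g, 2))² = (10 + √(2² + (-5)²))² = (10 + √(4 + 25))² = (10 + √29)²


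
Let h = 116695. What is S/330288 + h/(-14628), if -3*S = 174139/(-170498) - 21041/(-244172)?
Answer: -200571930513310379965/25142178727975030848 ≈ -7.9775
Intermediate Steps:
S = 19466209745/62446256484 (S = -(174139/(-170498) - 21041/(-244172))/3 = -(174139*(-1/170498) - 21041*(-1/244172))/3 = -(-174139/170498 + 21041/244172)/3 = -1/3*(-19466209745/20815418828) = 19466209745/62446256484 ≈ 0.31173)
S/330288 + h/(-14628) = (19466209745/62446256484)/330288 + 116695/(-14628) = (19466209745/62446256484)*(1/330288) + 116695*(-1/14628) = 19466209745/20625249161587392 - 116695/14628 = -200571930513310379965/25142178727975030848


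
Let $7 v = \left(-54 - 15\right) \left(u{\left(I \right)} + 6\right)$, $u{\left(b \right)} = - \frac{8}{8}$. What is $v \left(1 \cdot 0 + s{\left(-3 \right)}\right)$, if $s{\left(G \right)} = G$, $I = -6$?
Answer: $\frac{1035}{7} \approx 147.86$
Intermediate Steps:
$u{\left(b \right)} = -1$ ($u{\left(b \right)} = \left(-8\right) \frac{1}{8} = -1$)
$v = - \frac{345}{7}$ ($v = \frac{\left(-54 - 15\right) \left(-1 + 6\right)}{7} = \frac{\left(-69\right) 5}{7} = \frac{1}{7} \left(-345\right) = - \frac{345}{7} \approx -49.286$)
$v \left(1 \cdot 0 + s{\left(-3 \right)}\right) = - \frac{345 \left(1 \cdot 0 - 3\right)}{7} = - \frac{345 \left(0 - 3\right)}{7} = \left(- \frac{345}{7}\right) \left(-3\right) = \frac{1035}{7}$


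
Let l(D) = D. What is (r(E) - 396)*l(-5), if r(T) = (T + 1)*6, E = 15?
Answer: 1500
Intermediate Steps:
r(T) = 6 + 6*T (r(T) = (1 + T)*6 = 6 + 6*T)
(r(E) - 396)*l(-5) = ((6 + 6*15) - 396)*(-5) = ((6 + 90) - 396)*(-5) = (96 - 396)*(-5) = -300*(-5) = 1500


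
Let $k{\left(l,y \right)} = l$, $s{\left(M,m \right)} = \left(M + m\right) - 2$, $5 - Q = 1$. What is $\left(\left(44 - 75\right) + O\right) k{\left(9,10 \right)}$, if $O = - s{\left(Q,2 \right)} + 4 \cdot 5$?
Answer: $-135$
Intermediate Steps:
$Q = 4$ ($Q = 5 - 1 = 4$)
$s{\left(M,m \right)} = -2 + M + m$
$O = 16$ ($O = - (-2 + 4 + 2) + 4 \cdot 5 = \left(-1\right) 4 + 20 = -4 + 20 = 16$)
$\left(\left(44 - 75\right) + O\right) k{\left(9,10 \right)} = \left(\left(44 - 75\right) + 16\right) 9 = \left(-31 + 16\right) 9 = \left(-15\right) 9 = -135$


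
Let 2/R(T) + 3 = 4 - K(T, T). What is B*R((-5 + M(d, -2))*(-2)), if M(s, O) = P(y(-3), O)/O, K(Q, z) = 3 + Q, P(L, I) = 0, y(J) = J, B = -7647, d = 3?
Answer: 2549/2 ≈ 1274.5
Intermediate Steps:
M(s, O) = 0 (M(s, O) = 0/O = 0)
R(T) = 2/(-2 - T) (R(T) = 2/(-3 + (4 - (3 + T))) = 2/(-3 + (4 + (-3 - T))) = 2/(-3 + (1 - T)) = 2/(-2 - T))
B*R((-5 + M(d, -2))*(-2)) = -(-15294)/(2 + (-5 + 0)*(-2)) = -(-15294)/(2 - 5*(-2)) = -(-15294)/(2 + 10) = -(-15294)/12 = -7647*(-⅙) = 2549/2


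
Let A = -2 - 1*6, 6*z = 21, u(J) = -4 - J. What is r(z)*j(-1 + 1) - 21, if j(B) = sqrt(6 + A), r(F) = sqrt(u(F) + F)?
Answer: -21 - 2*sqrt(2) ≈ -23.828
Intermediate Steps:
z = 7/2 (z = (1/6)*21 = 7/2 ≈ 3.5000)
A = -8 (A = -2 - 6 = -8)
r(F) = 2*I (r(F) = sqrt((-4 - F) + F) = sqrt(-4) = 2*I)
j(B) = I*sqrt(2) (j(B) = sqrt(6 - 8) = sqrt(-2) = I*sqrt(2))
r(z)*j(-1 + 1) - 21 = (2*I)*(I*sqrt(2)) - 21 = -2*sqrt(2) - 21 = -21 - 2*sqrt(2)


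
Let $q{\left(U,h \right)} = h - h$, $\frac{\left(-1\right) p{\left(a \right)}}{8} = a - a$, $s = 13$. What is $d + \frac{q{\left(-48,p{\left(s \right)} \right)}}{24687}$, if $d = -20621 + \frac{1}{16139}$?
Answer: $- \frac{332802318}{16139} \approx -20621.0$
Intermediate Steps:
$d = - \frac{332802318}{16139}$ ($d = -20621 + \frac{1}{16139} = - \frac{332802318}{16139} \approx -20621.0$)
$p{\left(a \right)} = 0$ ($p{\left(a \right)} = - 8 \left(a - a\right) = \left(-8\right) 0 = 0$)
$q{\left(U,h \right)} = 0$
$d + \frac{q{\left(-48,p{\left(s \right)} \right)}}{24687} = - \frac{332802318}{16139} + \frac{0}{24687} = - \frac{332802318}{16139} + 0 \cdot \frac{1}{24687} = - \frac{332802318}{16139} + 0 = - \frac{332802318}{16139}$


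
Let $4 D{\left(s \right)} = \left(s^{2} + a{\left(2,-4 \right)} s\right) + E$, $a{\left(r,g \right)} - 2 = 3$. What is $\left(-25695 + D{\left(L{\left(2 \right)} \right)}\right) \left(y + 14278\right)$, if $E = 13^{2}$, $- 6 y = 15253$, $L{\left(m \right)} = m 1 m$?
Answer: $- \frac{7222818625}{24} \approx -3.0095 \cdot 10^{8}$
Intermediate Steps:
$L{\left(m \right)} = m^{2}$ ($L{\left(m \right)} = m m = m^{2}$)
$y = - \frac{15253}{6}$ ($y = \left(- \frac{1}{6}\right) 15253 = - \frac{15253}{6} \approx -2542.2$)
$a{\left(r,g \right)} = 5$ ($a{\left(r,g \right)} = 2 + 3 = 5$)
$E = 169$
$D{\left(s \right)} = \frac{169}{4} + \frac{s^{2}}{4} + \frac{5 s}{4}$ ($D{\left(s \right)} = \frac{\left(s^{2} + 5 s\right) + 169}{4} = \frac{169 + s^{2} + 5 s}{4} = \frac{169}{4} + \frac{s^{2}}{4} + \frac{5 s}{4}$)
$\left(-25695 + D{\left(L{\left(2 \right)} \right)}\right) \left(y + 14278\right) = \left(-25695 + \left(\frac{169}{4} + \frac{\left(2^{2}\right)^{2}}{4} + \frac{5 \cdot 2^{2}}{4}\right)\right) \left(- \frac{15253}{6} + 14278\right) = \left(-25695 + \left(\frac{169}{4} + \frac{4^{2}}{4} + \frac{5}{4} \cdot 4\right)\right) \frac{70415}{6} = \left(-25695 + \left(\frac{169}{4} + \frac{1}{4} \cdot 16 + 5\right)\right) \frac{70415}{6} = \left(-25695 + \left(\frac{169}{4} + 4 + 5\right)\right) \frac{70415}{6} = \left(-25695 + \frac{205}{4}\right) \frac{70415}{6} = \left(- \frac{102575}{4}\right) \frac{70415}{6} = - \frac{7222818625}{24}$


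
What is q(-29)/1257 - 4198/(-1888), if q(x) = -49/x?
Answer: 76561103/34411632 ≈ 2.2249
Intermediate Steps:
q(-29)/1257 - 4198/(-1888) = -49/(-29)/1257 - 4198/(-1888) = -49*(-1/29)*(1/1257) - 4198*(-1/1888) = (49/29)*(1/1257) + 2099/944 = 49/36453 + 2099/944 = 76561103/34411632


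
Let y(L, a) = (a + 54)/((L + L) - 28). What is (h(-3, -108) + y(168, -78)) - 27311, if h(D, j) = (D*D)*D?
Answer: -2105032/77 ≈ -27338.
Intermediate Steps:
y(L, a) = (54 + a)/(-28 + 2*L) (y(L, a) = (54 + a)/(2*L - 28) = (54 + a)/(-28 + 2*L))
h(D, j) = D³ (h(D, j) = D²*D = D³)
(h(-3, -108) + y(168, -78)) - 27311 = ((-3)³ + (54 - 78)/(2*(-14 + 168))) - 27311 = (-27 + (½)*(-24)/154) - 27311 = (-27 + (½)*(1/154)*(-24)) - 27311 = (-27 - 6/77) - 27311 = -2085/77 - 27311 = -2105032/77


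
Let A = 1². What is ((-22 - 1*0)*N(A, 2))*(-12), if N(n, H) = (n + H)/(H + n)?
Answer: 264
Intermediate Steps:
A = 1
N(n, H) = 1 (N(n, H) = (H + n)/(H + n) = 1)
((-22 - 1*0)*N(A, 2))*(-12) = ((-22 - 1*0)*1)*(-12) = ((-22 + 0)*1)*(-12) = -22*1*(-12) = -22*(-12) = 264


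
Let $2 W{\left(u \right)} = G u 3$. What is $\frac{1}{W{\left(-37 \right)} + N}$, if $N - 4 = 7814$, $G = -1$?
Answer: $\frac{2}{15747} \approx 0.00012701$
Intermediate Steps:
$W{\left(u \right)} = - \frac{3 u}{2}$ ($W{\left(u \right)} = \frac{- u 3}{2} = \frac{\left(-3\right) u}{2} = - \frac{3 u}{2}$)
$N = 7818$ ($N = 4 + 7814 = 7818$)
$\frac{1}{W{\left(-37 \right)} + N} = \frac{1}{\left(- \frac{3}{2}\right) \left(-37\right) + 7818} = \frac{1}{\frac{111}{2} + 7818} = \frac{1}{\frac{15747}{2}} = \frac{2}{15747}$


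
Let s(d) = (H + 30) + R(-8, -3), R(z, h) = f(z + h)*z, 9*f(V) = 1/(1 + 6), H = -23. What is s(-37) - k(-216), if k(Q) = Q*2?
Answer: 27649/63 ≈ 438.87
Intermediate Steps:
f(V) = 1/63 (f(V) = 1/(9*(1 + 6)) = (⅑)/7 = (⅑)*(⅐) = 1/63)
R(z, h) = z/63
k(Q) = 2*Q
s(d) = 433/63 (s(d) = (-23 + 30) + (1/63)*(-8) = 7 - 8/63 = 433/63)
s(-37) - k(-216) = 433/63 - 2*(-216) = 433/63 - 1*(-432) = 433/63 + 432 = 27649/63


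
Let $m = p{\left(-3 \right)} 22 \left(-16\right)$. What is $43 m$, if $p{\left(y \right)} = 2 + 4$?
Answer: $-90816$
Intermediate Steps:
$p{\left(y \right)} = 6$
$m = -2112$ ($m = 6 \cdot 22 \left(-16\right) = 132 \left(-16\right) = -2112$)
$43 m = 43 \left(-2112\right) = -90816$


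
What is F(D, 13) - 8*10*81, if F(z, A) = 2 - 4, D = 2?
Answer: -6482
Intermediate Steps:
F(z, A) = -2
F(D, 13) - 8*10*81 = -2 - 8*10*81 = -2 - 80*81 = -2 - 6480 = -6482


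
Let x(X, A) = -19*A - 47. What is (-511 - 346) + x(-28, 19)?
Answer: -1265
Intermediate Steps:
x(X, A) = -47 - 19*A
(-511 - 346) + x(-28, 19) = (-511 - 346) + (-47 - 19*19) = -857 + (-47 - 361) = -857 - 408 = -1265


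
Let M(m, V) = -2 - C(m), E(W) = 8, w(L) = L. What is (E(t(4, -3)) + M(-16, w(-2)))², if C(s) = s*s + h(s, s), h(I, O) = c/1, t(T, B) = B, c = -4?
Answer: 60516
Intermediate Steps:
h(I, O) = -4 (h(I, O) = -4/1 = -4*1 = -4)
C(s) = -4 + s² (C(s) = s*s - 4 = s² - 4 = -4 + s²)
M(m, V) = 2 - m² (M(m, V) = -2 - (-4 + m²) = -2 + (4 - m²) = 2 - m²)
(E(t(4, -3)) + M(-16, w(-2)))² = (8 + (2 - 1*(-16)²))² = (8 + (2 - 1*256))² = (8 + (2 - 256))² = (8 - 254)² = (-246)² = 60516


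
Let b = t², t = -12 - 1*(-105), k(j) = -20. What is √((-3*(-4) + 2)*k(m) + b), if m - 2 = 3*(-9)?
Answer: √8369 ≈ 91.482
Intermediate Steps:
m = -25 (m = 2 + 3*(-9) = 2 - 27 = -25)
t = 93 (t = -12 + 105 = 93)
b = 8649 (b = 93² = 8649)
√((-3*(-4) + 2)*k(m) + b) = √((-3*(-4) + 2)*(-20) + 8649) = √((12 + 2)*(-20) + 8649) = √(14*(-20) + 8649) = √(-280 + 8649) = √8369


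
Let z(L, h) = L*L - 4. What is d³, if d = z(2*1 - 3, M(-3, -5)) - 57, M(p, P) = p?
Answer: -216000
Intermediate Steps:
z(L, h) = -4 + L² (z(L, h) = L² - 4 = -4 + L²)
d = -60 (d = (-4 + (2*1 - 3)²) - 57 = (-4 + (2 - 3)²) - 57 = (-4 + (-1)²) - 57 = (-4 + 1) - 57 = -3 - 57 = -60)
d³ = (-60)³ = -216000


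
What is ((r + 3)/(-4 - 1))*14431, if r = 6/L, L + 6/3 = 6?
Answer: -129879/10 ≈ -12988.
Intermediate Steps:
L = 4 (L = -2 + 6 = 4)
r = 3/2 (r = 6/4 = 6*(¼) = 3/2 ≈ 1.5000)
((r + 3)/(-4 - 1))*14431 = ((3/2 + 3)/(-4 - 1))*14431 = ((9/2)/(-5))*14431 = ((9/2)*(-⅕))*14431 = -9/10*14431 = -129879/10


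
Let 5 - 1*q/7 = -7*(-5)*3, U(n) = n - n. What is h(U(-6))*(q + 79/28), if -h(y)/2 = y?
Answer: 0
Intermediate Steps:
U(n) = 0
h(y) = -2*y
q = -700 (q = 35 - 7*(-7*(-5))*3 = 35 - 245*3 = 35 - 7*105 = 35 - 735 = -700)
h(U(-6))*(q + 79/28) = (-2*0)*(-700 + 79/28) = 0*(-700 + 79*(1/28)) = 0*(-700 + 79/28) = 0*(-19521/28) = 0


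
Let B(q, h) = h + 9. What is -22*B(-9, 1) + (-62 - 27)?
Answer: -309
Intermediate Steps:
B(q, h) = 9 + h
-22*B(-9, 1) + (-62 - 27) = -22*(9 + 1) + (-62 - 27) = -22*10 - 89 = -220 - 89 = -309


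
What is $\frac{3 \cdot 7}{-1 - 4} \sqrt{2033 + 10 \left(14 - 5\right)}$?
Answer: $- \frac{21 \sqrt{2123}}{5} \approx -193.52$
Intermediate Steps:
$\frac{3 \cdot 7}{-1 - 4} \sqrt{2033 + 10 \left(14 - 5\right)} = \frac{21}{-5} \sqrt{2033 + 10 \cdot 9} = 21 \left(- \frac{1}{5}\right) \sqrt{2033 + 90} = - \frac{21 \sqrt{2123}}{5}$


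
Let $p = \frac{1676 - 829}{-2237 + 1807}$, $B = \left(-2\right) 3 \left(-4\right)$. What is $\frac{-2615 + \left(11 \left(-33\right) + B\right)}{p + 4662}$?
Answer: $- \frac{181460}{286259} \approx -0.6339$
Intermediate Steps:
$B = 24$ ($B = \left(-6\right) \left(-4\right) = 24$)
$p = - \frac{847}{430}$ ($p = \frac{847}{-430} = 847 \left(- \frac{1}{430}\right) = - \frac{847}{430} \approx -1.9698$)
$\frac{-2615 + \left(11 \left(-33\right) + B\right)}{p + 4662} = \frac{-2615 + \left(11 \left(-33\right) + 24\right)}{- \frac{847}{430} + 4662} = \frac{-2615 + \left(-363 + 24\right)}{\frac{2003813}{430}} = \left(-2615 - 339\right) \frac{430}{2003813} = \left(-2954\right) \frac{430}{2003813} = - \frac{181460}{286259}$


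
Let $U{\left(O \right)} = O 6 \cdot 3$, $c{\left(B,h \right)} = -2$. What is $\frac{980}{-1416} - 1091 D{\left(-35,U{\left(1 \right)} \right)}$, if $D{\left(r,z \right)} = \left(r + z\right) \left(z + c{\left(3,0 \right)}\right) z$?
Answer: $\frac{1890903499}{354} \approx 5.3415 \cdot 10^{6}$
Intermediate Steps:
$U{\left(O \right)} = 18 O$ ($U{\left(O \right)} = 6 O 3 = 18 O$)
$D{\left(r,z \right)} = z \left(-2 + z\right) \left(r + z\right)$ ($D{\left(r,z \right)} = \left(r + z\right) \left(z - 2\right) z = \left(r + z\right) \left(-2 + z\right) z = \left(-2 + z\right) \left(r + z\right) z = z \left(-2 + z\right) \left(r + z\right)$)
$\frac{980}{-1416} - 1091 D{\left(-35,U{\left(1 \right)} \right)} = \frac{980}{-1416} - 1091 \cdot 18 \cdot 1 \left(\left(18 \cdot 1\right)^{2} - -70 - 2 \cdot 18 \cdot 1 - 35 \cdot 18 \cdot 1\right) = 980 \left(- \frac{1}{1416}\right) - 1091 \cdot 18 \left(18^{2} + 70 - 36 - 630\right) = - \frac{245}{354} - 1091 \cdot 18 \left(324 + 70 - 36 - 630\right) = - \frac{245}{354} - 1091 \cdot 18 \left(-272\right) = - \frac{245}{354} - -5341536 = - \frac{245}{354} + 5341536 = \frac{1890903499}{354}$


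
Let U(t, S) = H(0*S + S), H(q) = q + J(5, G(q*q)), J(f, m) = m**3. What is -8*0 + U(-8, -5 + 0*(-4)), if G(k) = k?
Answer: 15620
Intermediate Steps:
H(q) = q + q**6 (H(q) = q + (q*q)**3 = q + (q**2)**3 = q + q**6)
U(t, S) = S + S**6 (U(t, S) = (0*S + S) + (0*S + S)**6 = (0 + S) + (0 + S)**6 = S + S**6)
-8*0 + U(-8, -5 + 0*(-4)) = -8*0 + ((-5 + 0*(-4)) + (-5 + 0*(-4))**6) = 0 + ((-5 + 0) + (-5 + 0)**6) = 0 + (-5 + (-5)**6) = 0 + (-5 + 15625) = 0 + 15620 = 15620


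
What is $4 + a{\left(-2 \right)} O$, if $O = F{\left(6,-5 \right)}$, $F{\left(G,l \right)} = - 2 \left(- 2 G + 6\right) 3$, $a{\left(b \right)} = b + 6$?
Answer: $148$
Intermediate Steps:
$a{\left(b \right)} = 6 + b$
$F{\left(G,l \right)} = -36 + 12 G$ ($F{\left(G,l \right)} = - 2 \left(6 - 2 G\right) 3 = \left(-12 + 4 G\right) 3 = -36 + 12 G$)
$O = 36$ ($O = -36 + 12 \cdot 6 = -36 + 72 = 36$)
$4 + a{\left(-2 \right)} O = 4 + \left(6 - 2\right) 36 = 4 + 4 \cdot 36 = 4 + 144 = 148$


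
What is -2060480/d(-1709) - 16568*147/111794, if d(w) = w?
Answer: 113093519228/95527973 ≈ 1183.9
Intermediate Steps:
-2060480/d(-1709) - 16568*147/111794 = -2060480/(-1709) - 16568*147/111794 = -2060480*(-1/1709) - 2435496*1/111794 = 2060480/1709 - 1217748/55897 = 113093519228/95527973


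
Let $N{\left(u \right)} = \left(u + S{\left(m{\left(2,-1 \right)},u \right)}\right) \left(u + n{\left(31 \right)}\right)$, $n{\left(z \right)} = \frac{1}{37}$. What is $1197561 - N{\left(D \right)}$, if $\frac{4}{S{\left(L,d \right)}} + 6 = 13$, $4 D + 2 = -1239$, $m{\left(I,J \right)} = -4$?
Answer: $\frac{652083023}{592} \approx 1.1015 \cdot 10^{6}$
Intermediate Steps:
$n{\left(z \right)} = \frac{1}{37}$
$D = - \frac{1241}{4}$ ($D = - \frac{1}{2} + \frac{1}{4} \left(-1239\right) = - \frac{1}{2} - \frac{1239}{4} = - \frac{1241}{4} \approx -310.25$)
$S{\left(L,d \right)} = \frac{4}{7}$ ($S{\left(L,d \right)} = \frac{4}{-6 + 13} = \frac{4}{7}$)
$N{\left(u \right)} = \left(\frac{1}{37} + u\right) \left(\frac{4}{7} + u\right)$ ($N{\left(u \right)} = \left(u + \frac{4}{7}\right) \left(u + \frac{1}{37}\right) = \left(\frac{4}{7} + u\right) \left(\frac{1}{37} + u\right) = \left(\frac{1}{37} + u\right) \left(\frac{4}{7} + u\right)$)
$1197561 - N{\left(D \right)} = 1197561 - \left(\frac{4}{259} + \left(- \frac{1241}{4}\right)^{2} + \frac{155}{259} \left(- \frac{1241}{4}\right)\right) = 1197561 - \left(\frac{4}{259} + \frac{1540081}{16} - \frac{192355}{1036}\right) = 1197561 - \frac{56873089}{592} = \frac{652083023}{592}$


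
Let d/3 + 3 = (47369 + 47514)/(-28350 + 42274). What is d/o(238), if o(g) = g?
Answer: 159333/3313912 ≈ 0.048080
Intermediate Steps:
d = 159333/13924 (d = -9 + 3*((47369 + 47514)/(-28350 + 42274)) = -9 + 3*(94883/13924) = -9 + 284649/13924 = 159333/13924 ≈ 11.443)
d/o(238) = (159333/13924)/238 = (159333/13924)*(1/238) = 159333/3313912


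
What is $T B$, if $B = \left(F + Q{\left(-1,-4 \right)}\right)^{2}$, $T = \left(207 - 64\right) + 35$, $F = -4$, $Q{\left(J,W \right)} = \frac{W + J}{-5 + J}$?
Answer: $\frac{32129}{18} \approx 1784.9$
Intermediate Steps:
$Q{\left(J,W \right)} = \frac{J + W}{-5 + J}$
$T = 178$ ($T = 143 + 35 = 178$)
$B = \frac{361}{36}$ ($B = \left(-4 + \frac{-1 - 4}{-5 - 1}\right)^{2} = \left(-4 + \frac{1}{-6} \left(-5\right)\right)^{2} = \left(-4 - - \frac{5}{6}\right)^{2} = \left(-4 + \frac{5}{6}\right)^{2} = \left(- \frac{19}{6}\right)^{2} = \frac{361}{36} \approx 10.028$)
$T B = 178 \cdot \frac{361}{36} = \frac{32129}{18}$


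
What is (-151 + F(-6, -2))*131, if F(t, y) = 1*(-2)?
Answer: -20043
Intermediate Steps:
F(t, y) = -2
(-151 + F(-6, -2))*131 = (-151 - 2)*131 = -153*131 = -20043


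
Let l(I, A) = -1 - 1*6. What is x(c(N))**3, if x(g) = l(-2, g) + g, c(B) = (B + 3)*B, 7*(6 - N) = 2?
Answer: 9221366673/117649 ≈ 78380.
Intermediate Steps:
N = 40/7 (N = 6 - 1/7*2 = 6 - 2/7 = 40/7 ≈ 5.7143)
l(I, A) = -7 (l(I, A) = -1 - 6 = -7)
c(B) = B*(3 + B) (c(B) = (3 + B)*B = B*(3 + B))
x(g) = -7 + g
x(c(N))**3 = (-7 + 40*(3 + 40/7)/7)**3 = (-7 + (40/7)*(61/7))**3 = (-7 + 2440/49)**3 = (2097/49)**3 = 9221366673/117649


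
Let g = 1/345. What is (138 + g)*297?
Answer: 4713489/115 ≈ 40987.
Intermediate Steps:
g = 1/345 ≈ 0.0028986
(138 + g)*297 = (138 + 1/345)*297 = (47611/345)*297 = 4713489/115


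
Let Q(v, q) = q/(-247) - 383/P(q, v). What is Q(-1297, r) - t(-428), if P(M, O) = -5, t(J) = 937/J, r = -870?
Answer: 43508223/528580 ≈ 82.312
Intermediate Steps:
Q(v, q) = 383/5 - q/247 (Q(v, q) = q/(-247) - 383/(-5) = q*(-1/247) - 383*(-1/5) = -q/247 + 383/5 = 383/5 - q/247)
Q(-1297, r) - t(-428) = (383/5 - 1/247*(-870)) - 937/(-428) = (383/5 + 870/247) - 937*(-1)/428 = 98951/1235 - 1*(-937/428) = 98951/1235 + 937/428 = 43508223/528580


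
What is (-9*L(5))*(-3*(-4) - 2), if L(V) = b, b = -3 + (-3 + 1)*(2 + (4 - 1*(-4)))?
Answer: 2070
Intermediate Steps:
b = -23 (b = -3 - 2*(2 + (4 + 4)) = -3 - 2*(2 + 8) = -3 - 2*10 = -3 - 20 = -23)
L(V) = -23
(-9*L(5))*(-3*(-4) - 2) = (-9*(-23))*(-3*(-4) - 2) = 207*(12 - 2) = 207*10 = 2070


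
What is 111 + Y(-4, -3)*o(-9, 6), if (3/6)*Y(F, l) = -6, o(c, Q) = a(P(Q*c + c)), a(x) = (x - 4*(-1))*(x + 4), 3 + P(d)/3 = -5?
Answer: -4689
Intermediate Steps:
P(d) = -24 (P(d) = -9 + 3*(-5) = -9 - 15 = -24)
a(x) = (4 + x)**2 (a(x) = (x + 4)*(4 + x) = (4 + x)*(4 + x) = (4 + x)**2)
o(c, Q) = 400 (o(c, Q) = (4 - 24)**2 = (-20)**2 = 400)
Y(F, l) = -12 (Y(F, l) = 2*(-6) = -12)
111 + Y(-4, -3)*o(-9, 6) = 111 - 12*400 = 111 - 4800 = -4689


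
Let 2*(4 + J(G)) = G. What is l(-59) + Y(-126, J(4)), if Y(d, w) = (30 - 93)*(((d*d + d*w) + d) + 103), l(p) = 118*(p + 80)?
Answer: -1012137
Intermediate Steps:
J(G) = -4 + G/2
l(p) = 9440 + 118*p (l(p) = 118*(80 + p) = 9440 + 118*p)
Y(d, w) = -6489 - 63*d - 63*d**2 - 63*d*w (Y(d, w) = -63*(((d**2 + d*w) + d) + 103) = -63*((d + d**2 + d*w) + 103) = -63*(103 + d + d**2 + d*w) = -6489 - 63*d - 63*d**2 - 63*d*w)
l(-59) + Y(-126, J(4)) = (9440 + 118*(-59)) + (-6489 - 63*(-126) - 63*(-126)**2 - 63*(-126)*(-4 + (1/2)*4)) = (9440 - 6962) + (-6489 + 7938 - 63*15876 - 63*(-126)*(-4 + 2)) = 2478 + (-6489 + 7938 - 1000188 - 63*(-126)*(-2)) = 2478 + (-6489 + 7938 - 1000188 - 15876) = 2478 - 1014615 = -1012137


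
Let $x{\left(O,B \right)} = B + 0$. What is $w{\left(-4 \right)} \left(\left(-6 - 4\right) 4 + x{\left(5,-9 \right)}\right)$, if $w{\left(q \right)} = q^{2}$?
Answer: $-784$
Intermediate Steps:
$x{\left(O,B \right)} = B$
$w{\left(-4 \right)} \left(\left(-6 - 4\right) 4 + x{\left(5,-9 \right)}\right) = \left(-4\right)^{2} \left(\left(-6 - 4\right) 4 - 9\right) = 16 \left(\left(-10\right) 4 - 9\right) = 16 \left(-40 - 9\right) = 16 \left(-49\right) = -784$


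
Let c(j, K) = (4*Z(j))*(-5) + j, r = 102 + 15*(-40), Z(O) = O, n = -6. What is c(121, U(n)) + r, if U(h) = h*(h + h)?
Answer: -2797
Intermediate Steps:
U(h) = 2*h² (U(h) = h*(2*h) = 2*h²)
r = -498 (r = 102 - 600 = -498)
c(j, K) = -19*j (c(j, K) = (4*j)*(-5) + j = -20*j + j = -19*j)
c(121, U(n)) + r = -19*121 - 498 = -2299 - 498 = -2797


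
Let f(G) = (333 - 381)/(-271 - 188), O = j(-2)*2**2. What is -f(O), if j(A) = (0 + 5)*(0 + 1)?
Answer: -16/153 ≈ -0.10458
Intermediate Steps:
j(A) = 5 (j(A) = 5*1 = 5)
O = 20 (O = 5*2**2 = 5*4 = 20)
f(G) = 16/153 (f(G) = -48/(-459) = -48*(-1/459) = 16/153)
-f(O) = -1*16/153 = -16/153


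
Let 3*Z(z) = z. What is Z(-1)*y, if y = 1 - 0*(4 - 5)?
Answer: -⅓ ≈ -0.33333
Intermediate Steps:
Z(z) = z/3
y = 1 (y = 1 - 0*(-1) = 1 - 8*0 = 1 + 0 = 1)
Z(-1)*y = ((⅓)*(-1))*1 = -⅓*1 = -⅓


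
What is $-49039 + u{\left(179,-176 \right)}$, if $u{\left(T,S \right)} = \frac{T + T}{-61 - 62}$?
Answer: $- \frac{6032155}{123} \approx -49042.0$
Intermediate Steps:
$u{\left(T,S \right)} = - \frac{2 T}{123}$ ($u{\left(T,S \right)} = \frac{2 T}{-123} = 2 T \left(- \frac{1}{123}\right) = - \frac{2 T}{123}$)
$-49039 + u{\left(179,-176 \right)} = -49039 - \frac{358}{123} = - \frac{6032155}{123}$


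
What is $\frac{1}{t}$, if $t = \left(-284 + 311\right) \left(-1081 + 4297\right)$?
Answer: $\frac{1}{86832} \approx 1.1516 \cdot 10^{-5}$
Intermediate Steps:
$t = 86832$ ($t = 27 \cdot 3216 = 86832$)
$\frac{1}{t} = \frac{1}{86832}$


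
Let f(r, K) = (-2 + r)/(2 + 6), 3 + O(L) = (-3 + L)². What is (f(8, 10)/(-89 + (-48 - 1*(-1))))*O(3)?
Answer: 9/544 ≈ 0.016544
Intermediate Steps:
O(L) = -3 + (-3 + L)²
f(r, K) = -¼ + r/8 (f(r, K) = (-2 + r)/8 = (-2 + r)*(⅛) = -¼ + r/8)
(f(8, 10)/(-89 + (-48 - 1*(-1))))*O(3) = ((-¼ + (⅛)*8)/(-89 + (-48 - 1*(-1))))*(-3 + (-3 + 3)²) = ((-¼ + 1)/(-89 + (-48 + 1)))*(-3 + 0²) = (3/(4*(-89 - 47)))*(-3 + 0) = ((¾)/(-136))*(-3) = ((¾)*(-1/136))*(-3) = -3/544*(-3) = 9/544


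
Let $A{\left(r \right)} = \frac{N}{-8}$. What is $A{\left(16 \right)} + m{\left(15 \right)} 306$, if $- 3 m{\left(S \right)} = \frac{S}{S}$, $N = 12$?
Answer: $- \frac{207}{2} \approx -103.5$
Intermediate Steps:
$A{\left(r \right)} = - \frac{3}{2}$ ($A{\left(r \right)} = \frac{12}{-8} = 12 \left(- \frac{1}{8}\right) = - \frac{3}{2}$)
$m{\left(S \right)} = - \frac{1}{3}$ ($m{\left(S \right)} = - \frac{S \frac{1}{S}}{3} = \left(- \frac{1}{3}\right) 1 = - \frac{1}{3}$)
$A{\left(16 \right)} + m{\left(15 \right)} 306 = - \frac{3}{2} - 102 = - \frac{207}{2}$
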